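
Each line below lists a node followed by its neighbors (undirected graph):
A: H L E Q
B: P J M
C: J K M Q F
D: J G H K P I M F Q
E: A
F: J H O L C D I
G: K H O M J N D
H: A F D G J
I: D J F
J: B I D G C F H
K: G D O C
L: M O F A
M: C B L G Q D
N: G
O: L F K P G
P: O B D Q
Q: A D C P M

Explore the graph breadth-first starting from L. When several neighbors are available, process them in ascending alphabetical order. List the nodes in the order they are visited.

Visit L; enqueue A, F, M, O → queue [A, F, M, O]
Visit A; enqueue E, H, Q → queue [F, M, O, E, H, Q]
Visit F; enqueue C, D, I, J → queue [M, O, E, H, Q, C, D, I, J]
Visit M; enqueue B, G → queue [O, E, H, Q, C, D, I, J, B, G]
Visit O; enqueue K, P → queue [E, H, Q, C, D, I, J, B, G, K, P]
Visit E → queue [H, Q, C, D, I, J, B, G, K, P]
Visit H → queue [Q, C, D, I, J, B, G, K, P]
Visit Q → queue [C, D, I, J, B, G, K, P]
Visit C → queue [D, I, J, B, G, K, P]
Visit D → queue [I, J, B, G, K, P]
Visit I → queue [J, B, G, K, P]
Visit J → queue [B, G, K, P]
Visit B → queue [G, K, P]
Visit G; enqueue N → queue [K, P, N]
Visit K → queue [P, N]
Visit P → queue [N]
Visit N → queue []

L → A → F → M → O → E → H → Q → C → D → I → J → B → G → K → P → N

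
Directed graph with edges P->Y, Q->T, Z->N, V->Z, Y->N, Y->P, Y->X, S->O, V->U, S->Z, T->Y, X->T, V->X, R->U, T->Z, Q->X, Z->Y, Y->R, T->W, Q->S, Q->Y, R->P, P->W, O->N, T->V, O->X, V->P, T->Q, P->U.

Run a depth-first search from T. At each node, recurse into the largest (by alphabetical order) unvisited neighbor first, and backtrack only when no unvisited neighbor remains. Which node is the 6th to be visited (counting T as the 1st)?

Visit T
T → Z
Z → Y
Y → X
Y → R
R → U
R → P
P → W
Y → N
T → V
T → Q
Q → S
S → O

Visit order: T, Z, Y, X, R, U, P, W, N, V, Q, S, O

U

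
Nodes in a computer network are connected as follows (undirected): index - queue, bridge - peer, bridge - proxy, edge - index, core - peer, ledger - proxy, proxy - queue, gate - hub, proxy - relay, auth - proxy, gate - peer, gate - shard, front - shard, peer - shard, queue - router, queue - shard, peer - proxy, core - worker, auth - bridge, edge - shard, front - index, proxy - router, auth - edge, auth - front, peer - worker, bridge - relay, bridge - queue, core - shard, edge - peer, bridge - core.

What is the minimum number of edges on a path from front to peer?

2

Level 0: front
Level 1: auth, index, shard
Level 2: bridge, core, edge, gate, peer, proxy, queue
Level 3: hub, ledger, relay, router, worker
peer first appears at level 2.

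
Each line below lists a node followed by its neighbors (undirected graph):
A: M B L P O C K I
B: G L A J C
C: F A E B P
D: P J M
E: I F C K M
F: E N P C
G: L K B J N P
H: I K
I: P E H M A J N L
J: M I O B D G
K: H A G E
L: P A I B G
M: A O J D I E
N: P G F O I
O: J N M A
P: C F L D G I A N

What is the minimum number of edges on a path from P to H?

Level 0: P
Level 1: A, C, D, F, G, I, L, N
Level 2: B, E, H, J, K, M, O
H first appears at level 2.

2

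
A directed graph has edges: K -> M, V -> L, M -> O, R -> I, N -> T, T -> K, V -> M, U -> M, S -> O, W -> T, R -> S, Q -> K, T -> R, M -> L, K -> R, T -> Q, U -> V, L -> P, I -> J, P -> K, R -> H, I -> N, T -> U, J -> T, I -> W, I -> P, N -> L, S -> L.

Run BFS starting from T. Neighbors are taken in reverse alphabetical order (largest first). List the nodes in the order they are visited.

T, U, R, Q, K, V, M, S, I, H, L, O, W, P, N, J

Visit T; enqueue U, R, Q, K → queue [U, R, Q, K]
Visit U; enqueue V, M → queue [R, Q, K, V, M]
Visit R; enqueue S, I, H → queue [Q, K, V, M, S, I, H]
Visit Q → queue [K, V, M, S, I, H]
Visit K → queue [V, M, S, I, H]
Visit V; enqueue L → queue [M, S, I, H, L]
Visit M; enqueue O → queue [S, I, H, L, O]
Visit S → queue [I, H, L, O]
Visit I; enqueue W, P, N, J → queue [H, L, O, W, P, N, J]
Visit H → queue [L, O, W, P, N, J]
Visit L → queue [O, W, P, N, J]
Visit O → queue [W, P, N, J]
Visit W → queue [P, N, J]
Visit P → queue [N, J]
Visit N → queue [J]
Visit J → queue []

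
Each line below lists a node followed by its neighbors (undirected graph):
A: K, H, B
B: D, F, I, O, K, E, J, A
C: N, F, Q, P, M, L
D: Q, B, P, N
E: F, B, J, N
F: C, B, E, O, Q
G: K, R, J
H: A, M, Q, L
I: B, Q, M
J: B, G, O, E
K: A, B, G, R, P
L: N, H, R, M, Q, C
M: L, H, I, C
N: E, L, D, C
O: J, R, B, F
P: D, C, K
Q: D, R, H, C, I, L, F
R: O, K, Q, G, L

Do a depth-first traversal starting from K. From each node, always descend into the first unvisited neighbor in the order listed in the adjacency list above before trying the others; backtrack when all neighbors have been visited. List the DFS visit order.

Visit K
K → A
A → H
H → M
M → L
L → N
N → E
E → F
F → C
C → Q
Q → D
D → B
B → I
B → O
O → J
J → G
G → R
D → P

K → A → H → M → L → N → E → F → C → Q → D → B → I → O → J → G → R → P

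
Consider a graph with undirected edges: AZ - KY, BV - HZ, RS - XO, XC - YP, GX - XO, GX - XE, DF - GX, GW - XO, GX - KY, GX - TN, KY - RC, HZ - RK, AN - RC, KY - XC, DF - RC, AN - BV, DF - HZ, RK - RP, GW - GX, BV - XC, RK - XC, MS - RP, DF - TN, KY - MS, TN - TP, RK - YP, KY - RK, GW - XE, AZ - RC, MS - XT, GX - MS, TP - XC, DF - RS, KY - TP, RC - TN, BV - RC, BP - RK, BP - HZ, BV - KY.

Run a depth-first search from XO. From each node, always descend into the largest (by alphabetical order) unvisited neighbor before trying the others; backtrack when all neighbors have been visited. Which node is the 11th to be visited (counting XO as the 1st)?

XT

Visit XO
XO → RS
RS → DF
DF → TN
TN → TP
TP → XC
XC → YP
YP → RK
RK → RP
RP → MS
MS → XT
MS → KY
KY → RC
RC → BV
BV → HZ
HZ → BP
BV → AN
RC → AZ
KY → GX
GX → XE
XE → GW

Visit order: XO, RS, DF, TN, TP, XC, YP, RK, RP, MS, XT, KY, RC, BV, HZ, BP, AN, AZ, GX, XE, GW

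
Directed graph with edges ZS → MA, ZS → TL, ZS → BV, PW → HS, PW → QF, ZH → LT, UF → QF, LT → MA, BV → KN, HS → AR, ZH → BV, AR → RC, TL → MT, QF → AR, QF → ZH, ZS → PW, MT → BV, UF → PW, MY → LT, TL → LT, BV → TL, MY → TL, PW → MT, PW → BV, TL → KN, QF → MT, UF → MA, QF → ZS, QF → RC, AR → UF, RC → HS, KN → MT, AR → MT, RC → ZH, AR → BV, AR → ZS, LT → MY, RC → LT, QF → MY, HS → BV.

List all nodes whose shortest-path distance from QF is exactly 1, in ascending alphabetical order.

Level 0: QF
Level 1: AR, MT, MY, RC, ZH, ZS
Level 2: BV, HS, LT, MA, PW, TL, UF
Level 3: KN

AR, MT, MY, RC, ZH, ZS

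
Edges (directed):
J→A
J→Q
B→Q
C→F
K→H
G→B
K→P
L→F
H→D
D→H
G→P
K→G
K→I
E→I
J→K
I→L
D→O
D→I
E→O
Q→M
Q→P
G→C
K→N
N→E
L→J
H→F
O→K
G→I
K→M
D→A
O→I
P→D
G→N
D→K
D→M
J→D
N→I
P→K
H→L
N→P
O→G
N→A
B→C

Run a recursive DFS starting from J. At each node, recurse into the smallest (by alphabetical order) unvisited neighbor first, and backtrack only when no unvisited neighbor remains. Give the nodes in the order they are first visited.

Visit J
J → A
J → D
D → H
H → F
H → L
D → I
D → K
K → G
G → B
B → C
B → Q
Q → M
Q → P
G → N
N → E
E → O

J → A → D → H → F → L → I → K → G → B → C → Q → M → P → N → E → O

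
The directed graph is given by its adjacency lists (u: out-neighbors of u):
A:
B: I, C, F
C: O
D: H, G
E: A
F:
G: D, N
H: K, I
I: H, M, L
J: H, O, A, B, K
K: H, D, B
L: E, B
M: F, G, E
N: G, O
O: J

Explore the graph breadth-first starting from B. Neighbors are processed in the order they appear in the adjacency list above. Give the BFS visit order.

B I C F H M L O K G E J D N A

Visit B; enqueue I, C, F → queue [I, C, F]
Visit I; enqueue H, M, L → queue [C, F, H, M, L]
Visit C; enqueue O → queue [F, H, M, L, O]
Visit F → queue [H, M, L, O]
Visit H; enqueue K → queue [M, L, O, K]
Visit M; enqueue G, E → queue [L, O, K, G, E]
Visit L → queue [O, K, G, E]
Visit O; enqueue J → queue [K, G, E, J]
Visit K; enqueue D → queue [G, E, J, D]
Visit G; enqueue N → queue [E, J, D, N]
Visit E; enqueue A → queue [J, D, N, A]
Visit J → queue [D, N, A]
Visit D → queue [N, A]
Visit N → queue [A]
Visit A → queue []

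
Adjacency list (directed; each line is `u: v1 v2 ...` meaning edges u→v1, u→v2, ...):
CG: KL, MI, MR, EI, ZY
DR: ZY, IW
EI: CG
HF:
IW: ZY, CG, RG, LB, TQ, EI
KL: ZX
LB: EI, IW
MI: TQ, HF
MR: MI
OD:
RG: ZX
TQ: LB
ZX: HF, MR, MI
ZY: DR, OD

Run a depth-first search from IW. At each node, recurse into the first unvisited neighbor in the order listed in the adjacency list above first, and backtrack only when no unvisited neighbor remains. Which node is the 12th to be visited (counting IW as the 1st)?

Visit IW
IW → ZY
ZY → DR
ZY → OD
IW → CG
CG → KL
KL → ZX
ZX → HF
ZX → MR
MR → MI
MI → TQ
TQ → LB
LB → EI
IW → RG

Visit order: IW, ZY, DR, OD, CG, KL, ZX, HF, MR, MI, TQ, LB, EI, RG

LB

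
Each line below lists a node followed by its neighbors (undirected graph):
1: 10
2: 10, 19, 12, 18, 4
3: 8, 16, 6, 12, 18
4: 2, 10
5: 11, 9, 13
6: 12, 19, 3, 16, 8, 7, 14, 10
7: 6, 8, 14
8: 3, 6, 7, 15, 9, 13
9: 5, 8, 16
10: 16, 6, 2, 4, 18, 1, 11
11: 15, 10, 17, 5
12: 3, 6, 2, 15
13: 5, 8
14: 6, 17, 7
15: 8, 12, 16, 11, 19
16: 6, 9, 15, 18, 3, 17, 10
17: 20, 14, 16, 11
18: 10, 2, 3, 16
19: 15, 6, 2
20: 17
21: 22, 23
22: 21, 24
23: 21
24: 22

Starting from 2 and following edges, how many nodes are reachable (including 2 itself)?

20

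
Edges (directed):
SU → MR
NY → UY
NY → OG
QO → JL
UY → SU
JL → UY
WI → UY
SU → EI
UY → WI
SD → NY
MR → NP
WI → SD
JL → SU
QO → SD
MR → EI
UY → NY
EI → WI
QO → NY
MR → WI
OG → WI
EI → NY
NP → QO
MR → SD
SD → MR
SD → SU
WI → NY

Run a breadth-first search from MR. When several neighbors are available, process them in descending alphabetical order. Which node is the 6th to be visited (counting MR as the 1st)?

UY

Visit MR; enqueue WI, SD, NP, EI → queue [WI, SD, NP, EI]
Visit WI; enqueue UY, NY → queue [SD, NP, EI, UY, NY]
Visit SD; enqueue SU → queue [NP, EI, UY, NY, SU]
Visit NP; enqueue QO → queue [EI, UY, NY, SU, QO]
Visit EI → queue [UY, NY, SU, QO]
Visit UY → queue [NY, SU, QO]
Visit NY; enqueue OG → queue [SU, QO, OG]
Visit SU → queue [QO, OG]
Visit QO; enqueue JL → queue [OG, JL]
Visit OG → queue [JL]
Visit JL → queue []

Visit order: MR, WI, SD, NP, EI, UY, NY, SU, QO, OG, JL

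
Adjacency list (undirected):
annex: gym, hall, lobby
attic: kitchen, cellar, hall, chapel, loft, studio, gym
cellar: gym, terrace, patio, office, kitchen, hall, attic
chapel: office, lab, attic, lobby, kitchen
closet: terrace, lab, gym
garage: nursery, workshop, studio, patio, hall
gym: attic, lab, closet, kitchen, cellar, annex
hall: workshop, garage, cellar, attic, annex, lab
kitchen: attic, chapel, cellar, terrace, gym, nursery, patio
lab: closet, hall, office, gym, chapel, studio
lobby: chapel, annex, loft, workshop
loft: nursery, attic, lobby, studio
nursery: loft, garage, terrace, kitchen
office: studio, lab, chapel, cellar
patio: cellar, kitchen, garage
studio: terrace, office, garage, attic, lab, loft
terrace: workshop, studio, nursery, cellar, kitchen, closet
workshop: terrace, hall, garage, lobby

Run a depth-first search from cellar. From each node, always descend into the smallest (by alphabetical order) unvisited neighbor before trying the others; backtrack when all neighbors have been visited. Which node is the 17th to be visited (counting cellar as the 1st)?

Visit cellar
cellar → attic
attic → chapel
chapel → kitchen
kitchen → gym
gym → annex
annex → hall
hall → garage
garage → nursery
nursery → loft
loft → lobby
lobby → workshop
workshop → terrace
terrace → closet
closet → lab
lab → office
office → studio
garage → patio

Visit order: cellar, attic, chapel, kitchen, gym, annex, hall, garage, nursery, loft, lobby, workshop, terrace, closet, lab, office, studio, patio

studio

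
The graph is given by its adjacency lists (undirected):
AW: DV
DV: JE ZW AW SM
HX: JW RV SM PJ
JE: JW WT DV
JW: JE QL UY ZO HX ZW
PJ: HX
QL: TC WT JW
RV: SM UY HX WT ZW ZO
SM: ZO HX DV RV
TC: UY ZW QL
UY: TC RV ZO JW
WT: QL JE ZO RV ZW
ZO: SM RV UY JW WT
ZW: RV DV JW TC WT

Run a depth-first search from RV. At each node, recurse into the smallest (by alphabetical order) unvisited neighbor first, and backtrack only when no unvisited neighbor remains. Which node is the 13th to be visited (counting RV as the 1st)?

Visit RV
RV → HX
HX → JW
JW → JE
JE → DV
DV → AW
DV → SM
SM → ZO
ZO → UY
UY → TC
TC → QL
QL → WT
WT → ZW
HX → PJ

Visit order: RV, HX, JW, JE, DV, AW, SM, ZO, UY, TC, QL, WT, ZW, PJ

ZW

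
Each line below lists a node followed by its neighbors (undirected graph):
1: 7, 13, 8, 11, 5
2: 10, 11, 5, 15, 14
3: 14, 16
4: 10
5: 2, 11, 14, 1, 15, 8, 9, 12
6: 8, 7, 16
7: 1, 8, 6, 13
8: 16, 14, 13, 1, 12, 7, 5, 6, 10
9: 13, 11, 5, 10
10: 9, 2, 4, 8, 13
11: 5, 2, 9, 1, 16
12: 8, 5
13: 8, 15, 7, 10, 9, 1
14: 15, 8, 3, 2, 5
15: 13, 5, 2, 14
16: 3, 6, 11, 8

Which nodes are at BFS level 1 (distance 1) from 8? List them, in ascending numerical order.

1, 5, 6, 7, 10, 12, 13, 14, 16

Level 0: 8
Level 1: 1, 5, 6, 7, 10, 12, 13, 14, 16
Level 2: 2, 3, 4, 9, 11, 15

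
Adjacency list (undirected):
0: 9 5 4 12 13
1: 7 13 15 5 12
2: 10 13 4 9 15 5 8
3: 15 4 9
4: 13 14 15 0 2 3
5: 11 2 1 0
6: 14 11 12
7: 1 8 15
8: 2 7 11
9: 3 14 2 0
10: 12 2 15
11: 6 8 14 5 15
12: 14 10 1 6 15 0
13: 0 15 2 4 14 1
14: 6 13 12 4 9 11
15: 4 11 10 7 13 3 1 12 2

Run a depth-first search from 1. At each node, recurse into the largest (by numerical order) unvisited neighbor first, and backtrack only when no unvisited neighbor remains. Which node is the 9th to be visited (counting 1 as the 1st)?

Visit 1
1 → 15
15 → 13
13 → 14
14 → 12
12 → 10
10 → 2
2 → 9
9 → 3
3 → 4
4 → 0
0 → 5
5 → 11
11 → 8
8 → 7
11 → 6

Visit order: 1, 15, 13, 14, 12, 10, 2, 9, 3, 4, 0, 5, 11, 8, 7, 6

3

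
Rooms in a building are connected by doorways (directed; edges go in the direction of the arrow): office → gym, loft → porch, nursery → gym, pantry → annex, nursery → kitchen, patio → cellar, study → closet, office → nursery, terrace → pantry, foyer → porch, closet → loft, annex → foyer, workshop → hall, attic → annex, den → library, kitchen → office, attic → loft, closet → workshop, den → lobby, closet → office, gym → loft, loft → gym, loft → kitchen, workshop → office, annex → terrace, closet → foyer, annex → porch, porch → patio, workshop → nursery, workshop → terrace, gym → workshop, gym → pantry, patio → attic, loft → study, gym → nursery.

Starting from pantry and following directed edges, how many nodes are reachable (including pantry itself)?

BFS from pantry visits: pantry, annex, foyer, porch, terrace, patio, attic, cellar, loft, gym, kitchen, study, nursery, workshop, office, closet, hall
Reachable nodes: 17 of 20 total.

17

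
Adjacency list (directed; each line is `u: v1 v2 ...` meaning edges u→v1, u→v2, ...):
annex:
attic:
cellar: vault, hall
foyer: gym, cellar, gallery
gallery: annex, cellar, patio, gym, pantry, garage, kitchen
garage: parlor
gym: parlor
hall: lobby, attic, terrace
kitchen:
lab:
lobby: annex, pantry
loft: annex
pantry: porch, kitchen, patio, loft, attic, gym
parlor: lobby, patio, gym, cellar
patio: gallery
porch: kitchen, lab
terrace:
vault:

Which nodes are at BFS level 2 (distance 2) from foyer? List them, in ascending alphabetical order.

annex, garage, hall, kitchen, pantry, parlor, patio, vault

Level 0: foyer
Level 1: cellar, gallery, gym
Level 2: annex, garage, hall, kitchen, pantry, parlor, patio, vault
Level 3: attic, lobby, loft, porch, terrace
Level 4: lab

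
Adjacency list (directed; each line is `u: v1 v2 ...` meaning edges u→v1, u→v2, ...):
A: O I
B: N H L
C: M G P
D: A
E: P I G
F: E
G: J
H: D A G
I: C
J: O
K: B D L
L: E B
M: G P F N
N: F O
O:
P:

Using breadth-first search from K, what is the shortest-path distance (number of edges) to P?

3

Level 0: K
Level 1: B, D, L
Level 2: A, E, H, N
Level 3: F, G, I, O, P
Level 4: C, J
Level 5: M
P first appears at level 3.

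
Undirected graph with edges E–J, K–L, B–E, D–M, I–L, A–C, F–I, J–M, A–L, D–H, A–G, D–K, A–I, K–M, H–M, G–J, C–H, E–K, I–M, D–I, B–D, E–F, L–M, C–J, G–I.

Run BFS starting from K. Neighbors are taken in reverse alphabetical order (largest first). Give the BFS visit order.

Visit K; enqueue M, L, E, D → queue [M, L, E, D]
Visit M; enqueue J, I, H → queue [L, E, D, J, I, H]
Visit L; enqueue A → queue [E, D, J, I, H, A]
Visit E; enqueue F, B → queue [D, J, I, H, A, F, B]
Visit D → queue [J, I, H, A, F, B]
Visit J; enqueue G, C → queue [I, H, A, F, B, G, C]
Visit I → queue [H, A, F, B, G, C]
Visit H → queue [A, F, B, G, C]
Visit A → queue [F, B, G, C]
Visit F → queue [B, G, C]
Visit B → queue [G, C]
Visit G → queue [C]
Visit C → queue []

K → M → L → E → D → J → I → H → A → F → B → G → C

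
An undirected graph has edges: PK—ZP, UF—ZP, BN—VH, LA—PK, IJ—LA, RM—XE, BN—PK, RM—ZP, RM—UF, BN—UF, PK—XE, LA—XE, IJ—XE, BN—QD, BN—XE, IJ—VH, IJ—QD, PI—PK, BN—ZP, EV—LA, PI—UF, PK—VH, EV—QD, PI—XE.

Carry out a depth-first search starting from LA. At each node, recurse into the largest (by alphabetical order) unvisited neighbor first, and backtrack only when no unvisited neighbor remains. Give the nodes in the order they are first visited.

LA, XE, RM, ZP, UF, PI, PK, VH, IJ, QD, EV, BN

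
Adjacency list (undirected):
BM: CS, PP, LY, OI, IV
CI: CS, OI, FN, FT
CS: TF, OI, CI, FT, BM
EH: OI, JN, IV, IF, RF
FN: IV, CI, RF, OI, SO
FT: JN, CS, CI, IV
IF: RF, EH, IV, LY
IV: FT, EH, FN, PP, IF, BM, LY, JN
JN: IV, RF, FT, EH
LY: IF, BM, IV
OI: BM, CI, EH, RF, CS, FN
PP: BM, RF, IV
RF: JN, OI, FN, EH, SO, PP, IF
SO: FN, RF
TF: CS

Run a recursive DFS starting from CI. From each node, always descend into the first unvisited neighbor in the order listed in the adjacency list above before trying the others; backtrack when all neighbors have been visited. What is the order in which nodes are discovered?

Visit CI
CI → CS
CS → TF
CS → OI
OI → BM
BM → PP
PP → RF
RF → JN
JN → IV
IV → FT
IV → EH
EH → IF
IF → LY
IV → FN
FN → SO

CI, CS, TF, OI, BM, PP, RF, JN, IV, FT, EH, IF, LY, FN, SO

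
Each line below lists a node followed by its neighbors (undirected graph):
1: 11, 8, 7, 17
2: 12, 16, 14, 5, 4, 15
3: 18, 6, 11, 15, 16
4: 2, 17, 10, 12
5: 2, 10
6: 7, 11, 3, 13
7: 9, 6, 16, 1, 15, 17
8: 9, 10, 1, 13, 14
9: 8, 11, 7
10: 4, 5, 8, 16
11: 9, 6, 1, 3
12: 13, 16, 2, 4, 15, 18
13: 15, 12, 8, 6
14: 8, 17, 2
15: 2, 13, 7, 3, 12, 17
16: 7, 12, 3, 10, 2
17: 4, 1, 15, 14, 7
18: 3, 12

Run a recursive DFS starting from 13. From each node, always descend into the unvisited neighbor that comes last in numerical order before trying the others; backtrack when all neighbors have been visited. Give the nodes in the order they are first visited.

13, 15, 17, 14, 8, 10, 16, 12, 18, 3, 11, 9, 7, 6, 1, 4, 2, 5

Visit 13
13 → 15
15 → 17
17 → 14
14 → 8
8 → 10
10 → 16
16 → 12
12 → 18
18 → 3
3 → 11
11 → 9
9 → 7
7 → 6
7 → 1
12 → 4
4 → 2
2 → 5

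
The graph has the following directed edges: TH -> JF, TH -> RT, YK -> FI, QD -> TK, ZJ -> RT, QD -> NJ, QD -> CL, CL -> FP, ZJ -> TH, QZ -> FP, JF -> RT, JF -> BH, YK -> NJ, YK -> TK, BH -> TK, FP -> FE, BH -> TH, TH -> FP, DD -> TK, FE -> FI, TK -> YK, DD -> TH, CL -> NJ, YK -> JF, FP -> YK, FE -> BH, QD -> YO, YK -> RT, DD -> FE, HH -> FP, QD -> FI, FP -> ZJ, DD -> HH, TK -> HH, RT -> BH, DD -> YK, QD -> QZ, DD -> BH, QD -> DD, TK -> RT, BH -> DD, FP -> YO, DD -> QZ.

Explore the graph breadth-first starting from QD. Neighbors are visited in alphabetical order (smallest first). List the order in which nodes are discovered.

QD, CL, DD, FI, NJ, QZ, TK, YO, FP, BH, FE, HH, TH, YK, RT, ZJ, JF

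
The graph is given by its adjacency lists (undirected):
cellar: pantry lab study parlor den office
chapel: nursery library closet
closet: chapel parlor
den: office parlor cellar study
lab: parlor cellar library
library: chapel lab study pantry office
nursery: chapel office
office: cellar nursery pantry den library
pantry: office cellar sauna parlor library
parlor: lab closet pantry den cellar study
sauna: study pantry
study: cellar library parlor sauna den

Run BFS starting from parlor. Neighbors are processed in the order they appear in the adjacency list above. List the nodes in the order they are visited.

Visit parlor; enqueue lab, closet, pantry, den, cellar, study → queue [lab, closet, pantry, den, cellar, study]
Visit lab; enqueue library → queue [closet, pantry, den, cellar, study, library]
Visit closet; enqueue chapel → queue [pantry, den, cellar, study, library, chapel]
Visit pantry; enqueue office, sauna → queue [den, cellar, study, library, chapel, office, sauna]
Visit den → queue [cellar, study, library, chapel, office, sauna]
Visit cellar → queue [study, library, chapel, office, sauna]
Visit study → queue [library, chapel, office, sauna]
Visit library → queue [chapel, office, sauna]
Visit chapel; enqueue nursery → queue [office, sauna, nursery]
Visit office → queue [sauna, nursery]
Visit sauna → queue [nursery]
Visit nursery → queue []

parlor -> lab -> closet -> pantry -> den -> cellar -> study -> library -> chapel -> office -> sauna -> nursery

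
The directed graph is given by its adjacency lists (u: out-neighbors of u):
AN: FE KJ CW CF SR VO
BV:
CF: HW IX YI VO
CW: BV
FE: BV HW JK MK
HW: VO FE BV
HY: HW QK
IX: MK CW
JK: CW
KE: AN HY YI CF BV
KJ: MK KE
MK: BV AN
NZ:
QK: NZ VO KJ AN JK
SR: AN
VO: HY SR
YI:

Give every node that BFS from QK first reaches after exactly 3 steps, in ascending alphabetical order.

BV, HW, IX, YI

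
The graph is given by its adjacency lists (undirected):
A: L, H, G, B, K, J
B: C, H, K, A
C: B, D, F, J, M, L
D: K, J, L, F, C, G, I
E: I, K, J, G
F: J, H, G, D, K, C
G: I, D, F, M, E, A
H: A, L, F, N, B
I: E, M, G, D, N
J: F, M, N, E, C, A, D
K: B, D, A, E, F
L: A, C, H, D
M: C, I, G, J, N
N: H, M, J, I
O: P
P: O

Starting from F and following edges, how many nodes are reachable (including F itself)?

BFS from F visits: F, K, J, H, G, D, C, E, B, A, N, M, L, I
Reachable nodes: 14 of 16 total.

14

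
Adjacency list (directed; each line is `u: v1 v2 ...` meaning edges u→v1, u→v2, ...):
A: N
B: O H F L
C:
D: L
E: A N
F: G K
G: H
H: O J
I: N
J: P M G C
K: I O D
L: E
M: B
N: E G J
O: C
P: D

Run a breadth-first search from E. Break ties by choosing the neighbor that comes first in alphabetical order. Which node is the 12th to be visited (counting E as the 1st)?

D

Visit E; enqueue A, N → queue [A, N]
Visit A → queue [N]
Visit N; enqueue G, J → queue [G, J]
Visit G; enqueue H → queue [J, H]
Visit J; enqueue C, M, P → queue [H, C, M, P]
Visit H; enqueue O → queue [C, M, P, O]
Visit C → queue [M, P, O]
Visit M; enqueue B → queue [P, O, B]
Visit P; enqueue D → queue [O, B, D]
Visit O → queue [B, D]
Visit B; enqueue F, L → queue [D, F, L]
Visit D → queue [F, L]
Visit F; enqueue K → queue [L, K]
Visit L → queue [K]
Visit K; enqueue I → queue [I]
Visit I → queue []

Visit order: E, A, N, G, J, H, C, M, P, O, B, D, F, L, K, I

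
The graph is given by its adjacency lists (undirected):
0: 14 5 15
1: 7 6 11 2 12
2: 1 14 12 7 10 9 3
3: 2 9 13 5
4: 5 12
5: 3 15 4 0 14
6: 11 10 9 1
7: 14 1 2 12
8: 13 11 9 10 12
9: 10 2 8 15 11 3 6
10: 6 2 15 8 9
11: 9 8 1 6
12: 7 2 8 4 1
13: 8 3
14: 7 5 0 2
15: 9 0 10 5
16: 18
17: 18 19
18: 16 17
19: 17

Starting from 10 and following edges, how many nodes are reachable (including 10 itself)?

16

BFS from 10 visits: 10, 6, 2, 15, 8, 9, 11, 1, 14, 12, 7, 3, 0, 5, 13, 4
Reachable nodes: 16 of 20 total.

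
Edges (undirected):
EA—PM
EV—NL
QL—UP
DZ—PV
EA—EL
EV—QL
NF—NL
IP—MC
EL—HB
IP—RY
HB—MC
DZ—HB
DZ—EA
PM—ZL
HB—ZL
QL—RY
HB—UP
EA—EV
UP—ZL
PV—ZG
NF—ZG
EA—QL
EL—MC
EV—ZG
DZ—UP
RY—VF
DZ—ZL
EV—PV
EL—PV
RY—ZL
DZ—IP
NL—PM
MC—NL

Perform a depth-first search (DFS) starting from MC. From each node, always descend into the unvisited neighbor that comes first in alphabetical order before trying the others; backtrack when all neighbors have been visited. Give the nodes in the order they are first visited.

MC EL EA DZ HB UP QL EV NL NF ZG PV PM ZL RY IP VF

Visit MC
MC → EL
EL → EA
EA → DZ
DZ → HB
HB → UP
UP → QL
QL → EV
EV → NL
NL → NF
NF → ZG
ZG → PV
NL → PM
PM → ZL
ZL → RY
RY → IP
RY → VF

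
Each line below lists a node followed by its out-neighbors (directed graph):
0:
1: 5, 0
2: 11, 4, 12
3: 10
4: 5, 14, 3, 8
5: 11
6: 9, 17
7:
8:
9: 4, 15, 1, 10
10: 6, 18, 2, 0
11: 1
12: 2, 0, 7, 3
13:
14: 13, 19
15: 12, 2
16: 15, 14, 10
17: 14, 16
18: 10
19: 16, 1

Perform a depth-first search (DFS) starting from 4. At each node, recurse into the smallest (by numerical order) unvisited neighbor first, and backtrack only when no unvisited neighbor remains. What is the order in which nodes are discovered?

4, 3, 10, 0, 2, 11, 1, 5, 12, 7, 6, 9, 15, 17, 14, 13, 19, 16, 18, 8

Visit 4
4 → 3
3 → 10
10 → 0
10 → 2
2 → 11
11 → 1
1 → 5
2 → 12
12 → 7
10 → 6
6 → 9
9 → 15
6 → 17
17 → 14
14 → 13
14 → 19
19 → 16
10 → 18
4 → 8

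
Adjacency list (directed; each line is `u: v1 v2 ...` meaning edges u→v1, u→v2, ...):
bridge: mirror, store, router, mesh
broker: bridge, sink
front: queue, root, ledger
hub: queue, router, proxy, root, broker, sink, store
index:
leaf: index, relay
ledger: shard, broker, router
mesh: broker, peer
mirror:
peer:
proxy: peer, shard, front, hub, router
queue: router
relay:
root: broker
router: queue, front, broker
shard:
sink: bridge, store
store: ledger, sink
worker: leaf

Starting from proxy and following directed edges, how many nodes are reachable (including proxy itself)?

BFS from proxy visits: proxy, shard, router, peer, hub, front, queue, broker, store, sink, root, ledger, bridge, mirror, mesh
Reachable nodes: 15 of 19 total.

15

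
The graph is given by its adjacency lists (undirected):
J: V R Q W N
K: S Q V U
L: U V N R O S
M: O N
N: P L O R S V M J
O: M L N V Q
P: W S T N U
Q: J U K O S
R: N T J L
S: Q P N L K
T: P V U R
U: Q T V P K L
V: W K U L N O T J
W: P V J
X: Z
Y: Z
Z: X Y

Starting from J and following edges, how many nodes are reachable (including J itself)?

BFS from J visits: J, N, Q, R, V, W, L, M, O, P, S, K, U, T
Reachable nodes: 14 of 17 total.

14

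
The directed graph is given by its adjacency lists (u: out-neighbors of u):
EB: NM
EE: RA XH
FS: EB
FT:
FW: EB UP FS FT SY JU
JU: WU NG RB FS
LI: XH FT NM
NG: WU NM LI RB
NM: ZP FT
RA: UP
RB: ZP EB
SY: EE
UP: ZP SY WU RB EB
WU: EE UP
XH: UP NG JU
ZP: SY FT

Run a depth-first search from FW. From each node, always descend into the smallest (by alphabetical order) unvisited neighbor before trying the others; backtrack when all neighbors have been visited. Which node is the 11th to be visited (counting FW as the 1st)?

WU

Visit FW
FW → EB
EB → NM
NM → FT
NM → ZP
ZP → SY
SY → EE
EE → RA
RA → UP
UP → RB
UP → WU
EE → XH
XH → JU
JU → FS
JU → NG
NG → LI

Visit order: FW, EB, NM, FT, ZP, SY, EE, RA, UP, RB, WU, XH, JU, FS, NG, LI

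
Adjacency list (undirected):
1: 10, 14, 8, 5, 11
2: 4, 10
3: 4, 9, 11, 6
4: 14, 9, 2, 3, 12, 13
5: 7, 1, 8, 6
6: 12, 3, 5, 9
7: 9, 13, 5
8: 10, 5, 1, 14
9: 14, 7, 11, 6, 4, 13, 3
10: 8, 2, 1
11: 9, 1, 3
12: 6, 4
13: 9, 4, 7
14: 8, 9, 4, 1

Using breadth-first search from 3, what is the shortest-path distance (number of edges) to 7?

Level 0: 3
Level 1: 4, 6, 9, 11
Level 2: 1, 2, 5, 7, 12, 13, 14
Level 3: 8, 10
7 first appears at level 2.

2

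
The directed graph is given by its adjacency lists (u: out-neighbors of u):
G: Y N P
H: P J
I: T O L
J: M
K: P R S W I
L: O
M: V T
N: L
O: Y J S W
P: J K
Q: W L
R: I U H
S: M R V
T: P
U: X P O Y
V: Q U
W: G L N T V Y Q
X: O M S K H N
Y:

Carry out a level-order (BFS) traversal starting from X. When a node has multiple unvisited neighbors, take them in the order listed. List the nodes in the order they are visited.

Visit X; enqueue O, M, S, K, H, N → queue [O, M, S, K, H, N]
Visit O; enqueue Y, J, W → queue [M, S, K, H, N, Y, J, W]
Visit M; enqueue V, T → queue [S, K, H, N, Y, J, W, V, T]
Visit S; enqueue R → queue [K, H, N, Y, J, W, V, T, R]
Visit K; enqueue P, I → queue [H, N, Y, J, W, V, T, R, P, I]
Visit H → queue [N, Y, J, W, V, T, R, P, I]
Visit N; enqueue L → queue [Y, J, W, V, T, R, P, I, L]
Visit Y → queue [J, W, V, T, R, P, I, L]
Visit J → queue [W, V, T, R, P, I, L]
Visit W; enqueue G, Q → queue [V, T, R, P, I, L, G, Q]
Visit V; enqueue U → queue [T, R, P, I, L, G, Q, U]
Visit T → queue [R, P, I, L, G, Q, U]
Visit R → queue [P, I, L, G, Q, U]
Visit P → queue [I, L, G, Q, U]
Visit I → queue [L, G, Q, U]
Visit L → queue [G, Q, U]
Visit G → queue [Q, U]
Visit Q → queue [U]
Visit U → queue []

X → O → M → S → K → H → N → Y → J → W → V → T → R → P → I → L → G → Q → U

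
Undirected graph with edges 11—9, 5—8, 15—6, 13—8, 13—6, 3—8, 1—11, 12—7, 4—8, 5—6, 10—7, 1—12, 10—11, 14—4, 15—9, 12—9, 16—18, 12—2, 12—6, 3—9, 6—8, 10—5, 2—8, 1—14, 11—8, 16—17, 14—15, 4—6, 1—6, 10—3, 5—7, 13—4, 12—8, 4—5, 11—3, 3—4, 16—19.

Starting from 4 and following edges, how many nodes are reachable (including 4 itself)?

BFS from 4 visits: 4, 14, 13, 8, 6, 5, 3, 15, 1, 12, 11, 2, 10, 7, 9
Reachable nodes: 15 of 19 total.

15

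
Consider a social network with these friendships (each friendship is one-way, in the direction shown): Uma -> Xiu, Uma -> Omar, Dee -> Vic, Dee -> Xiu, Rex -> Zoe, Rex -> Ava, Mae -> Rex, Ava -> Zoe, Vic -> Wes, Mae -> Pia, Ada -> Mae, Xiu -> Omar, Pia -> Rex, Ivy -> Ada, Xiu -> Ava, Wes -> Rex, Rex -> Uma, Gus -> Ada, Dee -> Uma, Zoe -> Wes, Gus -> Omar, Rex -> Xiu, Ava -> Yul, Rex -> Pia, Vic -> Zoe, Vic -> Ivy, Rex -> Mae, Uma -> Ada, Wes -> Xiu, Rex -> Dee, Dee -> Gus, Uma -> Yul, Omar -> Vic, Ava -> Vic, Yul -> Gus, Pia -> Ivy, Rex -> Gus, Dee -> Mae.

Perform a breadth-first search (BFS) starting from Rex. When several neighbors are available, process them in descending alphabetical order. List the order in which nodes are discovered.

Rex -> Zoe -> Xiu -> Uma -> Pia -> Mae -> Gus -> Dee -> Ava -> Wes -> Omar -> Yul -> Ada -> Ivy -> Vic

Visit Rex; enqueue Zoe, Xiu, Uma, Pia, Mae, Gus, Dee, Ava → queue [Zoe, Xiu, Uma, Pia, Mae, Gus, Dee, Ava]
Visit Zoe; enqueue Wes → queue [Xiu, Uma, Pia, Mae, Gus, Dee, Ava, Wes]
Visit Xiu; enqueue Omar → queue [Uma, Pia, Mae, Gus, Dee, Ava, Wes, Omar]
Visit Uma; enqueue Yul, Ada → queue [Pia, Mae, Gus, Dee, Ava, Wes, Omar, Yul, Ada]
Visit Pia; enqueue Ivy → queue [Mae, Gus, Dee, Ava, Wes, Omar, Yul, Ada, Ivy]
Visit Mae → queue [Gus, Dee, Ava, Wes, Omar, Yul, Ada, Ivy]
Visit Gus → queue [Dee, Ava, Wes, Omar, Yul, Ada, Ivy]
Visit Dee; enqueue Vic → queue [Ava, Wes, Omar, Yul, Ada, Ivy, Vic]
Visit Ava → queue [Wes, Omar, Yul, Ada, Ivy, Vic]
Visit Wes → queue [Omar, Yul, Ada, Ivy, Vic]
Visit Omar → queue [Yul, Ada, Ivy, Vic]
Visit Yul → queue [Ada, Ivy, Vic]
Visit Ada → queue [Ivy, Vic]
Visit Ivy → queue [Vic]
Visit Vic → queue []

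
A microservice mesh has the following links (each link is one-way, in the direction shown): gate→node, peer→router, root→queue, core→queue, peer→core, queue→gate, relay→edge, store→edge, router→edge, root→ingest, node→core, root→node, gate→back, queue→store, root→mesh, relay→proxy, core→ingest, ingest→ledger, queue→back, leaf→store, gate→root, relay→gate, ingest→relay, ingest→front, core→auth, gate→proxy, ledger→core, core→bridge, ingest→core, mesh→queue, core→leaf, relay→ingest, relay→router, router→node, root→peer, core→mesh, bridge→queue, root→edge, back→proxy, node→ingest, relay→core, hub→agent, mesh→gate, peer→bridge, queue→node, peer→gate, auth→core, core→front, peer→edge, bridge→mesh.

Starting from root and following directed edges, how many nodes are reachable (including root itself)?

BFS from root visits: root, queue, peer, node, mesh, ingest, edge, store, gate, back, router, core, bridge, relay, ledger, front, proxy, leaf, auth
Reachable nodes: 19 of 21 total.

19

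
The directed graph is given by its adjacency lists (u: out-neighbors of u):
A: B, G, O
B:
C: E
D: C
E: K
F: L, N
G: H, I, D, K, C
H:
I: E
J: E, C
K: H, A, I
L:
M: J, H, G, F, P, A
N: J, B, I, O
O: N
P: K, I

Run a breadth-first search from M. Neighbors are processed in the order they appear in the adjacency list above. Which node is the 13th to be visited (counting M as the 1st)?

L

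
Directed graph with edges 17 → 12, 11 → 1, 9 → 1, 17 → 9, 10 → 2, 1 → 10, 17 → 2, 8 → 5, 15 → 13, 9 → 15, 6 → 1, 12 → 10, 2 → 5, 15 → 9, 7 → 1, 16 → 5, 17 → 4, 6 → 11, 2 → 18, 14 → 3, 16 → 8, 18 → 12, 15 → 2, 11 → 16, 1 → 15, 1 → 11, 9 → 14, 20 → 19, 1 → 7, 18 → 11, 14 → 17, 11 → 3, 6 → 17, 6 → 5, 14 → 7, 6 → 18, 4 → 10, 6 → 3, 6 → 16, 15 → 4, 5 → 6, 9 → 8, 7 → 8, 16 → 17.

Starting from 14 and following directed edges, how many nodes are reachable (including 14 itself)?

BFS from 14 visits: 14, 3, 7, 17, 1, 8, 2, 4, 9, 12, 10, 11, 15, 5, 18, 16, 13, 6
Reachable nodes: 18 of 20 total.

18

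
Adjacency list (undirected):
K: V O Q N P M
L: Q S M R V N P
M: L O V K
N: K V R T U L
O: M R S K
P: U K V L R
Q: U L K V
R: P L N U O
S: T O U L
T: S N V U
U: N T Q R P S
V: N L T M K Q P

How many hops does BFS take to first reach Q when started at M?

2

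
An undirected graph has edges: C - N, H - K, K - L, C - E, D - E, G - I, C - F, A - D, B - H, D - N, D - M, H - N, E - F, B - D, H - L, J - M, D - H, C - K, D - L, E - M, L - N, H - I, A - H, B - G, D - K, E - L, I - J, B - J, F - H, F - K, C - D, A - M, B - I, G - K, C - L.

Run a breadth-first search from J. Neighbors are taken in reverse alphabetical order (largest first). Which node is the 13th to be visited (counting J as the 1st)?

Visit J; enqueue M, I, B → queue [M, I, B]
Visit M; enqueue E, D, A → queue [I, B, E, D, A]
Visit I; enqueue H, G → queue [B, E, D, A, H, G]
Visit B → queue [E, D, A, H, G]
Visit E; enqueue L, F, C → queue [D, A, H, G, L, F, C]
Visit D; enqueue N, K → queue [A, H, G, L, F, C, N, K]
Visit A → queue [H, G, L, F, C, N, K]
Visit H → queue [G, L, F, C, N, K]
Visit G → queue [L, F, C, N, K]
Visit L → queue [F, C, N, K]
Visit F → queue [C, N, K]
Visit C → queue [N, K]
Visit N → queue [K]
Visit K → queue []

Visit order: J, M, I, B, E, D, A, H, G, L, F, C, N, K

N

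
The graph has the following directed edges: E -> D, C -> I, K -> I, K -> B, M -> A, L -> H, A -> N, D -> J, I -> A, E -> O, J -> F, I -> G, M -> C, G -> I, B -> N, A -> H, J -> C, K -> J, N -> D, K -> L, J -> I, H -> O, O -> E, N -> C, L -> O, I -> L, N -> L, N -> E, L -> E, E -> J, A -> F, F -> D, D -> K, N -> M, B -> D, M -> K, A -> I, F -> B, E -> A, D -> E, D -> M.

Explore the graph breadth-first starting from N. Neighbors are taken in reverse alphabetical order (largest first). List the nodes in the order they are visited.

Visit N; enqueue M, L, E, D, C → queue [M, L, E, D, C]
Visit M; enqueue K, A → queue [L, E, D, C, K, A]
Visit L; enqueue O, H → queue [E, D, C, K, A, O, H]
Visit E; enqueue J → queue [D, C, K, A, O, H, J]
Visit D → queue [C, K, A, O, H, J]
Visit C; enqueue I → queue [K, A, O, H, J, I]
Visit K; enqueue B → queue [A, O, H, J, I, B]
Visit A; enqueue F → queue [O, H, J, I, B, F]
Visit O → queue [H, J, I, B, F]
Visit H → queue [J, I, B, F]
Visit J → queue [I, B, F]
Visit I; enqueue G → queue [B, F, G]
Visit B → queue [F, G]
Visit F → queue [G]
Visit G → queue []

N, M, L, E, D, C, K, A, O, H, J, I, B, F, G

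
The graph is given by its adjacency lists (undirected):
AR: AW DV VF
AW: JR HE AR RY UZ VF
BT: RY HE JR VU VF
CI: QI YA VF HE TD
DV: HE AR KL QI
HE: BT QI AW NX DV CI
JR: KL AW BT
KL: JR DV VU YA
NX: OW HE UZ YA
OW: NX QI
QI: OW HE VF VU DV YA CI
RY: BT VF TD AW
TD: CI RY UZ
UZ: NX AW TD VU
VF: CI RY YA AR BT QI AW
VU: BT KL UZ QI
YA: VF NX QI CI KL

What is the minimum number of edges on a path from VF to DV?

2

Level 0: VF
Level 1: AR, AW, BT, CI, QI, RY, YA
Level 2: DV, HE, JR, KL, NX, OW, TD, UZ, VU
DV first appears at level 2.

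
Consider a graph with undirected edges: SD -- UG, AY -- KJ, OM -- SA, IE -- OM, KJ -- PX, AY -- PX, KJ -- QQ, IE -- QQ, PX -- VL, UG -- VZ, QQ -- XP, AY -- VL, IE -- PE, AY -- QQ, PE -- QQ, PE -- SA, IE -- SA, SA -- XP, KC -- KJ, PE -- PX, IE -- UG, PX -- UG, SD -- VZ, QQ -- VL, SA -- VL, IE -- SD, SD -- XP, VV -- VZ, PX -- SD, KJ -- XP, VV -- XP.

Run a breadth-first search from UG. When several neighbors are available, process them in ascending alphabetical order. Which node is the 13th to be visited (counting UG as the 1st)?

Visit UG; enqueue IE, PX, SD, VZ → queue [IE, PX, SD, VZ]
Visit IE; enqueue OM, PE, QQ, SA → queue [PX, SD, VZ, OM, PE, QQ, SA]
Visit PX; enqueue AY, KJ, VL → queue [SD, VZ, OM, PE, QQ, SA, AY, KJ, VL]
Visit SD; enqueue XP → queue [VZ, OM, PE, QQ, SA, AY, KJ, VL, XP]
Visit VZ; enqueue VV → queue [OM, PE, QQ, SA, AY, KJ, VL, XP, VV]
Visit OM → queue [PE, QQ, SA, AY, KJ, VL, XP, VV]
Visit PE → queue [QQ, SA, AY, KJ, VL, XP, VV]
Visit QQ → queue [SA, AY, KJ, VL, XP, VV]
Visit SA → queue [AY, KJ, VL, XP, VV]
Visit AY → queue [KJ, VL, XP, VV]
Visit KJ; enqueue KC → queue [VL, XP, VV, KC]
Visit VL → queue [XP, VV, KC]
Visit XP → queue [VV, KC]
Visit VV → queue [KC]
Visit KC → queue []

Visit order: UG, IE, PX, SD, VZ, OM, PE, QQ, SA, AY, KJ, VL, XP, VV, KC

XP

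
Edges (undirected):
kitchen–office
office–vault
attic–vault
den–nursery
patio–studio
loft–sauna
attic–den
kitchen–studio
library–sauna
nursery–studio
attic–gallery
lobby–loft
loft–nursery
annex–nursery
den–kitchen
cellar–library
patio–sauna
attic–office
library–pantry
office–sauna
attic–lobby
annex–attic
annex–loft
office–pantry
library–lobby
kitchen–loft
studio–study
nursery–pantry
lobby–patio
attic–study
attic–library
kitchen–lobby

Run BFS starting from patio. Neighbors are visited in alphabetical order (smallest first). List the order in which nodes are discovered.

patio -> lobby -> sauna -> studio -> attic -> kitchen -> library -> loft -> office -> nursery -> study -> annex -> den -> gallery -> vault -> cellar -> pantry

Visit patio; enqueue lobby, sauna, studio → queue [lobby, sauna, studio]
Visit lobby; enqueue attic, kitchen, library, loft → queue [sauna, studio, attic, kitchen, library, loft]
Visit sauna; enqueue office → queue [studio, attic, kitchen, library, loft, office]
Visit studio; enqueue nursery, study → queue [attic, kitchen, library, loft, office, nursery, study]
Visit attic; enqueue annex, den, gallery, vault → queue [kitchen, library, loft, office, nursery, study, annex, den, gallery, vault]
Visit kitchen → queue [library, loft, office, nursery, study, annex, den, gallery, vault]
Visit library; enqueue cellar, pantry → queue [loft, office, nursery, study, annex, den, gallery, vault, cellar, pantry]
Visit loft → queue [office, nursery, study, annex, den, gallery, vault, cellar, pantry]
Visit office → queue [nursery, study, annex, den, gallery, vault, cellar, pantry]
Visit nursery → queue [study, annex, den, gallery, vault, cellar, pantry]
Visit study → queue [annex, den, gallery, vault, cellar, pantry]
Visit annex → queue [den, gallery, vault, cellar, pantry]
Visit den → queue [gallery, vault, cellar, pantry]
Visit gallery → queue [vault, cellar, pantry]
Visit vault → queue [cellar, pantry]
Visit cellar → queue [pantry]
Visit pantry → queue []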